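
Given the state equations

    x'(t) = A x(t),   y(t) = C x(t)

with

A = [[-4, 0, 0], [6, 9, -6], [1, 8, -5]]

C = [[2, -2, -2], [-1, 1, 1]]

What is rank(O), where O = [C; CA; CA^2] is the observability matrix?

2

CA = [[-22, -34, 22], [11, 17, -11]]
CA^2 = [[-94, -130, 94], [47, 65, -47]]
Observability matrix O = [C; CA; CA^2] = [[2, -2, -2], [-1, 1, 1], [-22, -34, 22], [11, 17, -11], [-94, -130, 94], [47, 65, -47]]
The columns c1, c2, c3 of O are linearly dependent: c1 + c3 = 0 (check each entry), so rank(O) ≤ 2.
The 2×2 minor from rows 1, 3, columns 1, 2 is 2·(-34) - (-2)·(-22) = -68 - 44 = -112 ≠ 0, so rank(O) = 2.
rank(O) = 2 < n = 3, so the pair (A, C) is not completely observable.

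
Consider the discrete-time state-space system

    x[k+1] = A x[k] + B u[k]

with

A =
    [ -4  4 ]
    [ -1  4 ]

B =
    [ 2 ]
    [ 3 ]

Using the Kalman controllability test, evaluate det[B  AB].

8

AB = [[4], [10]]
Controllability matrix C = [B  AB] = [[2, 4], [3, 10]]
det(C) = 2·10 - 4·3 = 20 - 12 = 8
Since det(C) ≠ 0, rank(C) = 2 and the system is completely controllable.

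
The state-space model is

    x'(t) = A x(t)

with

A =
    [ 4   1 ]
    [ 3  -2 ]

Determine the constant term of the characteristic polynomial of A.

For a 2×2 matrix, det(sI - A) = s^2 - (tr A)s + det A.
tr A = 2, det A = -11.
So p(s) = s^2 - 2s - 11.
The constant term is -11.

-11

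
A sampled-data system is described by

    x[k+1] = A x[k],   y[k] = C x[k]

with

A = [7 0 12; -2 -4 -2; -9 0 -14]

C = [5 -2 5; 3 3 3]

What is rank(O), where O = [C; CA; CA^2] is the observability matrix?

2

CA = [[-6, 8, -6], [-12, -12, -12]]
CA^2 = [[-4, -32, -4], [48, 48, 48]]
Observability matrix O = [C; CA; CA^2] = [[5, -2, 5], [3, 3, 3], [-6, 8, -6], [-12, -12, -12], [-4, -32, -4], [48, 48, 48]]
The columns c1, c2, c3 of O are linearly dependent: -c1 + c3 = 0 (check each entry), so rank(O) ≤ 2.
The 2×2 minor from rows 1, 2, columns 1, 2 is 5·3 - (-2)·3 = 15 - (-6) = 21 ≠ 0, so rank(O) = 2.
rank(O) = 2 < n = 3, so the pair (A, C) is not completely observable.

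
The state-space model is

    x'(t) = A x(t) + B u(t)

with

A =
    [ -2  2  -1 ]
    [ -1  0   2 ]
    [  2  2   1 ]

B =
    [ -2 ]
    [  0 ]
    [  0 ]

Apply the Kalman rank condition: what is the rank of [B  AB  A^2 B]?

3

AB = [[4], [2], [-4]]
A^2B = [[0], [-12], [8]]
Controllability matrix C = [B  AB  A^2B] = [[-2, 4, 0], [0, 2, -12], [0, -4, 8]]
det(C) = (-2)·(2·8 - (-12)·(-4)) - 4·(0·8 - (-12)·0) + 0·(0·(-4) - 2·0) = (-2)·(-32) - 4·0 + 0·0 = 64 ≠ 0, so rank(C) = 3.
rank(C) = 3 = n, so the pair (A, B) is completely controllable.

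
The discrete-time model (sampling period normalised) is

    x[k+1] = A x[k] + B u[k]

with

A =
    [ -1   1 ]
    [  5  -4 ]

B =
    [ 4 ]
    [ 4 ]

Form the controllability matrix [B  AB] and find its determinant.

AB = [[0], [4]]
Controllability matrix C = [B  AB] = [[4, 0], [4, 4]]
det(C) = 4·4 - 0·4 = 16 - 0 = 16
Since det(C) ≠ 0, rank(C) = 2 and the system is completely controllable.

16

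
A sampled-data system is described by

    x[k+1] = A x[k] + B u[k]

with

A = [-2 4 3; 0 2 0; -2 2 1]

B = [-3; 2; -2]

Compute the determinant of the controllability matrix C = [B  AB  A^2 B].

640

AB = [[8], [4], [8]]
A^2B = [[24], [8], [0]]
Controllability matrix C = [B  AB  A^2B] = [[-3, 8, 24], [2, 4, 8], [-2, 8, 0]]
Expanding along the first row, det(C) = (-3)·(4·0 - 8·8) - 8·(2·0 - 8·(-2)) + 24·(2·8 - 4·(-2)) = (-3)·(-64) - 8·16 + 24·24 = 640
Since det(C) ≠ 0, rank(C) = 3 and the system is completely controllable.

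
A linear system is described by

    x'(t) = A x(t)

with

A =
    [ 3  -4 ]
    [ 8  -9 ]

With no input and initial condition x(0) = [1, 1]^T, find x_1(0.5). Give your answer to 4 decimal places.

det(sI - A) = s^2 - (tr A)s + det A, with tr A = 3 + (-9) = -6 and det A = 3·(-9) - (-4)·8 = -27 - (-32) = 5.
So p(s) = det(sI - A) = s^2 + 6s + 5.
Factor s^2 + 6s + 5: two numbers with sum -6 and product 5 are -1 and -5, so s^2 + 6s + 5 = (s + 1)(s + 5).
Hence p(s) = (s + 1) (s + 5), with roots -5, -1.
The eigenvalues -5, -1 are distinct and real, so A is diagonalisable and x(t) = e^{At} x(0) = V diag(e^{λ_i t}) V^{-1} x(0), where the columns of V are the eigenvectors.
λ = -5: A - (-5)I = [[8, -4], [8, -4]]. Row 1 gives 8·v1 + (-4)·v2 = 0, so take v_1 = [1, 2]^T.
λ = -1: A - (-1)I = [[4, -4], [8, -8]]. Row 1 gives 4·v1 + (-4)·v2 = 0, so take v_2 = [1, 1]^T.
V = [v_1 v_2] = [[1, 1], [2, 1]] has det V = -1, so V^{-1} = adj(V)/det V = [[-1, 1], [2, -1]].
Modal coordinates z(0) = V^{-1} x(0): (-1)·1 + 1·1 = 0; 2·1 + (-1)·1 = 1; so z(0) = [0, 1]^T.
x_1(t) = Σ_i (v_i)_1 · z_i(0) · e^{λ_i t} (row 1 of V times the modal terms).
x_1(0.5) = 1·0·e^{-5·0.5} + 1·1·e^{-1·0.5} = 0·0.082085 + 1·0.606531 = 0.6065.

0.6065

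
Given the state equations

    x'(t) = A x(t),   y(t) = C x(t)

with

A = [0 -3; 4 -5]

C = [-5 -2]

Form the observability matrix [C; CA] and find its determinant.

CA = [[-8, 25]]
Observability matrix O = [C; CA] = [[-5, -2], [-8, 25]]
det(O) = (-5)·25 - (-2)·(-8) = -125 - 16 = -141
Since det(O) ≠ 0, rank(O) = 2 and the system is completely observable.

-141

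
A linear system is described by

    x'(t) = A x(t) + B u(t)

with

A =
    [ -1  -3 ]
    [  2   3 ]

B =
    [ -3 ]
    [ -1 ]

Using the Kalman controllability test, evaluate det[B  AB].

33

AB = [[6], [-9]]
Controllability matrix C = [B  AB] = [[-3, 6], [-1, -9]]
det(C) = (-3)·(-9) - 6·(-1) = 27 - (-6) = 33
Since det(C) ≠ 0, rank(C) = 2 and the system is completely controllable.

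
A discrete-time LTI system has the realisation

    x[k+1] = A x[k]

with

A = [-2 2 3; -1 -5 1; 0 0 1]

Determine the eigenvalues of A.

-4, -3, 1

det(zI - A) = z^3 - (tr A)z^2 + (M11 + M22 + M33)z - det A, where Mii is the 2×2 principal minor of A obtained by deleting row i and column i.
tr A = (-2) + (-5) + 1 = -6; M11 = (-5)·1 - 1·0 = -5 - 0 = -5; M22 = (-2)·1 - 3·0 = -2 - 0 = -2; M33 = (-2)·(-5) - 2·(-1) = 10 - (-2) = 12; sum of minors = 5.
det A = (-2)·((-5)·1 - 1·0) - 2·((-1)·1 - 1·0) + 3·((-1)·0 - (-5)·0) = (-2)·(-5) - 2·(-1) + 3·0 = 12.
So p(z) = det(zI - A) = z^3 + 6z^2 + 5z - 12.
Rational-root test: any integer root divides -12. Testing small divisors, z = 1 works: p(1) = 1 + 6 + 5 + (-12) = 0, so (z - 1) is a factor.
Dividing, p(z) = (z - 1)(z^2 + 7z + 12).
Factor z^2 + 7z + 12: two numbers with sum -7 and product 12 are -3 and -4, so z^2 + 7z + 12 = (z + 3)(z + 4).
Hence p(z) = (z - 1) (z + 3) (z + 4), with roots -4, -3, 1.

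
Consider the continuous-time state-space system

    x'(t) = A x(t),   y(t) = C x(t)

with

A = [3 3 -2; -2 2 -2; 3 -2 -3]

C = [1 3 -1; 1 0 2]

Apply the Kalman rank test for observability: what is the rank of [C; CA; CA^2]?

3

CA = [[-6, 11, -5], [9, -1, -8]]
CA^2 = [[-55, 14, 5], [5, 41, 8]]
Observability matrix O = [C; CA; CA^2] = [[1, 3, -1], [1, 0, 2], [-6, 11, -5], [9, -1, -8], [-55, 14, 5], [5, 41, 8]]
Take the 3×3 submatrix of O formed by rows 1, 2, 3: [[1, 3, -1], [1, 0, 2], [-6, 11, -5]]. Its determinant is 1·(0·(-5) - 2·11) - 3·(1·(-5) - 2·(-6)) + (-1)·(1·11 - 0·(-6)) = 1·(-22) - 3·7 + (-1)·11 = -54 ≠ 0.
So rank(O) ≥ 3; since O has 3 columns, rank(O) = 3.
rank(O) = 3 = n, so the pair (A, C) is completely observable.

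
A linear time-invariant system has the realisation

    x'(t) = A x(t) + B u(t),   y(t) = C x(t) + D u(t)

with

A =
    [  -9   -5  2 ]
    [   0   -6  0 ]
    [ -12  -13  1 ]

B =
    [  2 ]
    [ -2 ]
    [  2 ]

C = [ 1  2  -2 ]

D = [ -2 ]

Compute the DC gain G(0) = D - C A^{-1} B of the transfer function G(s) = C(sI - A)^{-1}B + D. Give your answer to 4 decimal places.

-3.8000

G(0) = C(-A)^{-1}B + D = -C A^{-1} B + D.
det A = -90, so A^{-1} = (1/-90)·adj(A) = [[1/15, 7/30, -2/15], [0, -1/6, 0], [4/5, 19/30, -3/5]]
A^{-1} B = [-3/5, 1/3, -13/15]^T
C A^{-1} B = 9/5
G(0) = D - C A^{-1} B = -2 - (9/5) = -19/5 ≈ -3.8000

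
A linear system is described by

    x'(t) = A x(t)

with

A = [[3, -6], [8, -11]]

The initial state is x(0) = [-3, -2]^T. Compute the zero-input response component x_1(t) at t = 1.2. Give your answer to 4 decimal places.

-0.1565

det(sI - A) = s^2 - (tr A)s + det A, with tr A = 3 + (-11) = -8 and det A = 3·(-11) - (-6)·8 = -33 - (-48) = 15.
So p(s) = det(sI - A) = s^2 + 8s + 15.
Factor s^2 + 8s + 15: two numbers with sum -8 and product 15 are -3 and -5, so s^2 + 8s + 15 = (s + 3)(s + 5).
Hence p(s) = (s + 3) (s + 5), with roots -5, -3.
The eigenvalues -5, -3 are distinct and real, so A is diagonalisable and x(t) = e^{At} x(0) = V diag(e^{λ_i t}) V^{-1} x(0), where the columns of V are the eigenvectors.
λ = -5: A - (-5)I = [[8, -6], [8, -6]]. Row 1 gives 8·v1 + (-6)·v2 = 0, so take v_1 = [3, 4]^T.
λ = -3: A - (-3)I = [[6, -6], [8, -8]]. Row 1 gives 6·v1 + (-6)·v2 = 0, so take v_2 = [1, 1]^T.
V = [v_1 v_2] = [[3, 1], [4, 1]] has det V = -1, so V^{-1} = adj(V)/det V = [[-1, 1], [4, -3]].
Modal coordinates z(0) = V^{-1} x(0): (-1)·(-3) + 1·(-2) = 1; 4·(-3) + (-3)·(-2) = -6; so z(0) = [1, -6]^T.
x_1(t) = Σ_i (v_i)_1 · z_i(0) · e^{λ_i t} (row 1 of V times the modal terms).
x_1(1.2) = 3·1·e^{-5·1.2} + 1·(-6)·e^{-3·1.2} = 3·0.002479 + (-6)·0.027324 = -0.1565.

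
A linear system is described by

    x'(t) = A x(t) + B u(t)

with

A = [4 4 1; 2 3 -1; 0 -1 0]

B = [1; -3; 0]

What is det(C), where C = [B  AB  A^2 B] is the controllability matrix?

416

AB = [[-8], [-7], [3]]
A^2B = [[-57], [-40], [7]]
Controllability matrix C = [B  AB  A^2B] = [[1, -8, -57], [-3, -7, -40], [0, 3, 7]]
Expanding along the first row, det(C) = 1·((-7)·7 - (-40)·3) - (-8)·((-3)·7 - (-40)·0) + (-57)·((-3)·3 - (-7)·0) = 1·71 - (-8)·(-21) + (-57)·(-9) = 416
Since det(C) ≠ 0, rank(C) = 3 and the system is completely controllable.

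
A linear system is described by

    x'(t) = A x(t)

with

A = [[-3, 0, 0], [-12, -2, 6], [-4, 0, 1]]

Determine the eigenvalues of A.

det(sI - A) = s^3 - (tr A)s^2 + (M11 + M22 + M33)s - det A, where Mii is the 2×2 principal minor of A obtained by deleting row i and column i.
tr A = (-3) + (-2) + 1 = -4; M11 = (-2)·1 - 6·0 = -2 - 0 = -2; M22 = (-3)·1 - 0·(-4) = -3 - 0 = -3; M33 = (-3)·(-2) - 0·(-12) = 6 - 0 = 6; sum of minors = 1.
det A = (-3)·((-2)·1 - 6·0) - 0·((-12)·1 - 6·(-4)) + 0·((-12)·0 - (-2)·(-4)) = (-3)·(-2) - 0·12 + 0·(-8) = 6.
So p(s) = det(sI - A) = s^3 + 4s^2 + s - 6.
Rational-root test: any integer root divides -6. Testing small divisors, s = 1 works: p(1) = 1 + 4 + 1 + (-6) = 0, so (s - 1) is a factor.
Dividing, p(s) = (s - 1)(s^2 + 5s + 6).
Factor s^2 + 5s + 6: two numbers with sum -5 and product 6 are -2 and -3, so s^2 + 5s + 6 = (s + 2)(s + 3).
Hence p(s) = (s - 1) (s + 2) (s + 3), with roots -3, -2, 1.
At least one eigenvalue has non-negative real part, so the system is not asymptotically stable.

-3, -2, 1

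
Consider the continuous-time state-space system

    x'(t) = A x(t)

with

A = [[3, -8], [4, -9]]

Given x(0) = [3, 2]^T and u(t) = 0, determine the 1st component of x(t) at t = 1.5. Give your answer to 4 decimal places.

0.4468

det(sI - A) = s^2 - (tr A)s + det A, with tr A = 3 + (-9) = -6 and det A = 3·(-9) - (-8)·4 = -27 - (-32) = 5.
So p(s) = det(sI - A) = s^2 + 6s + 5.
Factor s^2 + 6s + 5: two numbers with sum -6 and product 5 are -1 and -5, so s^2 + 6s + 5 = (s + 1)(s + 5).
Hence p(s) = (s + 1) (s + 5), with roots -5, -1.
The eigenvalues -5, -1 are distinct and real, so A is diagonalisable and x(t) = e^{At} x(0) = V diag(e^{λ_i t}) V^{-1} x(0), where the columns of V are the eigenvectors.
λ = -5: A - (-5)I = [[8, -8], [4, -4]]. Row 1 gives 8·v1 + (-8)·v2 = 0, so take v_1 = [-1, -1]^T.
λ = -1: A - (-1)I = [[4, -8], [4, -8]]. Row 1 gives 4·v1 + (-8)·v2 = 0, so take v_2 = [2, 1]^T.
V = [v_1 v_2] = [[-1, 2], [-1, 1]] has det V = 1, so V^{-1} = adj(V)/det V = [[1, -2], [1, -1]].
Modal coordinates z(0) = V^{-1} x(0): 1·3 + (-2)·2 = -1; 1·3 + (-1)·2 = 1; so z(0) = [-1, 1]^T.
x_1(t) = Σ_i (v_i)_1 · z_i(0) · e^{λ_i t} (row 1 of V times the modal terms).
x_1(1.5) = (-1)·(-1)·e^{-5·1.5} + 2·1·e^{-1·1.5} = 1·0.000553 + 2·0.223130 = 0.4468.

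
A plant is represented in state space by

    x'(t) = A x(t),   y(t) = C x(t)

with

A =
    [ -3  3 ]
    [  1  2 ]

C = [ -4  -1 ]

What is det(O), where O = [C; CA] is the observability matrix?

CA = [[11, -14]]
Observability matrix O = [C; CA] = [[-4, -1], [11, -14]]
det(O) = (-4)·(-14) - (-1)·11 = 56 - (-11) = 67
Since det(O) ≠ 0, rank(O) = 2 and the system is completely observable.

67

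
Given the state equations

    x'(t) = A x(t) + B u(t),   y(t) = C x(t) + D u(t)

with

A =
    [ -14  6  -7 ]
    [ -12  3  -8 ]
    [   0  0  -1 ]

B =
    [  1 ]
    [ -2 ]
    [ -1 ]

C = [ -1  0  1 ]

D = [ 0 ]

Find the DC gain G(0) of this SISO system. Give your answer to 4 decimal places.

G(0) = C(-A)^{-1}B + D = -C A^{-1} B + D.
det A = -30, so A^{-1} = (1/-30)·adj(A) = [[1/10, -1/5, 9/10], [2/5, -7/15, 14/15], [0, 0, -1]]
A^{-1} B = [-2/5, 2/5, 1]^T
C A^{-1} B = 7/5
G(0) = D - C A^{-1} B = 0 - (7/5) = -7/5 ≈ -1.4000

-1.4000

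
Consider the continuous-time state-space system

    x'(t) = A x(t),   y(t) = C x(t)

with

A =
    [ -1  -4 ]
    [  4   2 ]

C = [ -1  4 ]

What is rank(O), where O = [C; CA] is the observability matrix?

2

CA = [[17, 12]]
Observability matrix O = [C; CA] = [[-1, 4], [17, 12]]
det(O) = (-1)·12 - 4·17 = -12 - 68 = -80 ≠ 0, so rank(O) = 2.
rank(O) = 2 = n, so the pair (A, C) is completely observable.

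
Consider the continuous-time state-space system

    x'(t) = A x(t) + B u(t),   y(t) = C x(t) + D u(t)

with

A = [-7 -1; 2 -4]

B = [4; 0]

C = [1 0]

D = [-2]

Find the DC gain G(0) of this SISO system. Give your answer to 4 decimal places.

G(0) = C(-A)^{-1}B + D = -C A^{-1} B + D.
det A = 30, so A^{-1} = (1/30)·adj(A) = [[-2/15, 1/30], [-1/15, -7/30]]
A^{-1} B = [-8/15, -4/15]^T
C A^{-1} B = -8/15
G(0) = D - C A^{-1} B = -2 - (-8/15) = -22/15 ≈ -1.4667

-1.4667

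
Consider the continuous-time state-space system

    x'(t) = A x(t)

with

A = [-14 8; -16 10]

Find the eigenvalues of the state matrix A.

det(sI - A) = s^2 - (tr A)s + det A, with tr A = (-14) + 10 = -4 and det A = (-14)·10 - 8·(-16) = -140 - (-128) = -12.
So p(s) = det(sI - A) = s^2 + 4s - 12.
Factor s^2 + 4s - 12: two numbers with sum -4 and product -12 are 2 and -6, so s^2 + 4s - 12 = (s - 2)(s + 6).
Hence p(s) = (s - 2) (s + 6), with roots -6, 2.
At least one eigenvalue has non-negative real part, so the system is not asymptotically stable.

-6, 2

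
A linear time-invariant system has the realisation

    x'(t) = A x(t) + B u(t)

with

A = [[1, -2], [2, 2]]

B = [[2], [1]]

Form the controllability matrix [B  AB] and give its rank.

2

AB = [[0], [6]]
Controllability matrix C = [B  AB] = [[2, 0], [1, 6]]
det(C) = 2·6 - 0·1 = 12 - 0 = 12 ≠ 0, so rank(C) = 2.
rank(C) = 2 = n, so the pair (A, B) is completely controllable.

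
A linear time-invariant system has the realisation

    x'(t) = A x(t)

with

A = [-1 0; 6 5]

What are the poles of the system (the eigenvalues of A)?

det(sI - A) = s^2 - (tr A)s + det A, with tr A = (-1) + 5 = 4 and det A = (-1)·5 - 0·6 = -5 - 0 = -5.
So p(s) = det(sI - A) = s^2 - 4s - 5.
Factor s^2 - 4s - 5: two numbers with sum 4 and product -5 are 5 and -1, so s^2 - 4s - 5 = (s - 5)(s + 1).
Hence p(s) = (s - 5) (s + 1), with roots -1, 5.
At least one eigenvalue has non-negative real part, so the system is not asymptotically stable.

-1, 5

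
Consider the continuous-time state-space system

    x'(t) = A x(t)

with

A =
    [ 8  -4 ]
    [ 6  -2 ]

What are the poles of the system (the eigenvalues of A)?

det(sI - A) = s^2 - (tr A)s + det A, with tr A = 8 + (-2) = 6 and det A = 8·(-2) - (-4)·6 = -16 - (-24) = 8.
So p(s) = det(sI - A) = s^2 - 6s + 8.
Factor s^2 - 6s + 8: two numbers with sum 6 and product 8 are 4 and 2, so s^2 - 6s + 8 = (s - 4)(s - 2).
Hence p(s) = (s - 4) (s - 2), with roots 2, 4.
At least one eigenvalue has non-negative real part, so the system is not asymptotically stable.

2, 4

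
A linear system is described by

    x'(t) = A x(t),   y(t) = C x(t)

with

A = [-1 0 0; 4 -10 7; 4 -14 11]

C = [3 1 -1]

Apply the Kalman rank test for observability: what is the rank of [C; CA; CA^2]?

2

CA = [[-3, 4, -4]]
CA^2 = [[3, 16, -16]]
Observability matrix O = [C; CA; CA^2] = [[3, 1, -1], [-3, 4, -4], [3, 16, -16]]
The columns c1, c2, c3 of O are linearly dependent: c2 + c3 = 0 (check each entry), so rank(O) ≤ 2.
The 2×2 minor from rows 1, 2, columns 1, 2 is 3·4 - 1·(-3) = 12 - (-3) = 15 ≠ 0, so rank(O) = 2.
rank(O) = 2 < n = 3, so the pair (A, C) is not completely observable.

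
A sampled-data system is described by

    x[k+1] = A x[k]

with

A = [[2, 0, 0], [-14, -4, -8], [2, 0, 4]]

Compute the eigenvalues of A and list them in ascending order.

det(zI - A) = z^3 - (tr A)z^2 + (M11 + M22 + M33)z - det A, where Mii is the 2×2 principal minor of A obtained by deleting row i and column i.
tr A = 2 + (-4) + 4 = 2; M11 = (-4)·4 - (-8)·0 = -16 - 0 = -16; M22 = 2·4 - 0·2 = 8 - 0 = 8; M33 = 2·(-4) - 0·(-14) = -8 - 0 = -8; sum of minors = -16.
det A = 2·((-4)·4 - (-8)·0) - 0·((-14)·4 - (-8)·2) + 0·((-14)·0 - (-4)·2) = 2·(-16) - 0·(-40) + 0·8 = -32.
So p(z) = det(zI - A) = z^3 - 2z^2 - 16z + 32.
Rational-root test: any integer root divides 32. Testing small divisors, z = 2 works: p(2) = 8 + (-8) + (-32) + 32 = 0, so (z - 2) is a factor.
Dividing, p(z) = (z - 2)(z^2 - 16).
Factor z^2 - 16: two numbers with sum 0 and product -16 are 4 and -4, so z^2 - 16 = (z - 4)(z + 4).
Hence p(z) = (z - 4) (z - 2) (z + 4), with roots -4, 2, 4.

-4, 2, 4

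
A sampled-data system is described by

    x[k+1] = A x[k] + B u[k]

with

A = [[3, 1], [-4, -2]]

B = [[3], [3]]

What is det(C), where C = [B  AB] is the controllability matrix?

AB = [[12], [-18]]
Controllability matrix C = [B  AB] = [[3, 12], [3, -18]]
det(C) = 3·(-18) - 12·3 = -54 - 36 = -90
Since det(C) ≠ 0, rank(C) = 2 and the system is completely controllable.

-90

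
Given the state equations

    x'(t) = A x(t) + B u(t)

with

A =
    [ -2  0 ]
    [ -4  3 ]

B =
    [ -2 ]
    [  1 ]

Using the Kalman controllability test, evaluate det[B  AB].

-26

AB = [[4], [11]]
Controllability matrix C = [B  AB] = [[-2, 4], [1, 11]]
det(C) = (-2)·11 - 4·1 = -22 - 4 = -26
Since det(C) ≠ 0, rank(C) = 2 and the system is completely controllable.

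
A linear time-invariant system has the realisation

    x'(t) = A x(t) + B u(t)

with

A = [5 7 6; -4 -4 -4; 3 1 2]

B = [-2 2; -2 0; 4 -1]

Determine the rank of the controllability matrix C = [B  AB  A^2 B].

AB = [[0, 4], [0, -4], [0, 4]]
A^2B = [[0, 16], [0, -16], [0, 16]]
Controllability matrix C = [B  AB  A^2B] = [[-2, 2, 0, 4, 0, 16], [-2, 0, 0, -4, 0, -16], [4, -1, 0, 4, 0, 16]]
The rows r1, r2, r3 of C are linearly dependent: r1 + 3·r2 + 2·r3 = 0 (check each entry), so rank(C) ≤ 2.
The 2×2 minor from rows 1, 2, columns 1, 2 is (-2)·0 - 2·(-2) = 0 - (-4) = 4 ≠ 0, so rank(C) = 2.
rank(C) = 2 < n = 3, so the pair (A, B) is not completely controllable.

2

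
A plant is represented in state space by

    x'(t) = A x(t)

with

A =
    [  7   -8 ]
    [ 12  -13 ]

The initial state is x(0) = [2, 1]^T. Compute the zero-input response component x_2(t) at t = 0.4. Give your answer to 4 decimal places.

det(sI - A) = s^2 - (tr A)s + det A, with tr A = 7 + (-13) = -6 and det A = 7·(-13) - (-8)·12 = -91 - (-96) = 5.
So p(s) = det(sI - A) = s^2 + 6s + 5.
Factor s^2 + 6s + 5: two numbers with sum -6 and product 5 are -1 and -5, so s^2 + 6s + 5 = (s + 1)(s + 5).
Hence p(s) = (s + 1) (s + 5), with roots -5, -1.
The eigenvalues -5, -1 are distinct and real, so A is diagonalisable and x(t) = e^{At} x(0) = V diag(e^{λ_i t}) V^{-1} x(0), where the columns of V are the eigenvectors.
λ = -5: A - (-5)I = [[12, -8], [12, -8]]. Row 1 gives 12·v1 + (-8)·v2 = 0, so take v_1 = [-2, -3]^T.
λ = -1: A - (-1)I = [[8, -8], [12, -12]]. Row 1 gives 8·v1 + (-8)·v2 = 0, so take v_2 = [1, 1]^T.
V = [v_1 v_2] = [[-2, 1], [-3, 1]] has det V = 1, so V^{-1} = adj(V)/det V = [[1, -1], [3, -2]].
Modal coordinates z(0) = V^{-1} x(0): 1·2 + (-1)·1 = 1; 3·2 + (-2)·1 = 4; so z(0) = [1, 4]^T.
x_2(t) = Σ_i (v_i)_2 · z_i(0) · e^{λ_i t} (row 2 of V times the modal terms).
x_2(0.4) = (-3)·1·e^{-5·0.4} + 1·4·e^{-1·0.4} = (-3)·0.135335 + 4·0.670320 = 2.2753.

2.2753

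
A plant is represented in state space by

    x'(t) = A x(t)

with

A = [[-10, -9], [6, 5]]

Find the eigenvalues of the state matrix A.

det(sI - A) = s^2 - (tr A)s + det A, with tr A = (-10) + 5 = -5 and det A = (-10)·5 - (-9)·6 = -50 - (-54) = 4.
So p(s) = det(sI - A) = s^2 + 5s + 4.
Factor s^2 + 5s + 4: two numbers with sum -5 and product 4 are -1 and -4, so s^2 + 5s + 4 = (s + 1)(s + 4).
Hence p(s) = (s + 1) (s + 4), with roots -4, -1.
All eigenvalues have negative real part, so the system is asymptotically stable.

-4, -1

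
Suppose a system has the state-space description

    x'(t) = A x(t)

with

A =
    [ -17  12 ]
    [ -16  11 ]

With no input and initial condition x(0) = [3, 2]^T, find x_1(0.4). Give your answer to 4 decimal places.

det(sI - A) = s^2 - (tr A)s + det A, with tr A = (-17) + 11 = -6 and det A = (-17)·11 - 12·(-16) = -187 - (-192) = 5.
So p(s) = det(sI - A) = s^2 + 6s + 5.
Factor s^2 + 6s + 5: two numbers with sum -6 and product 5 are -1 and -5, so s^2 + 6s + 5 = (s + 1)(s + 5).
Hence p(s) = (s + 1) (s + 5), with roots -5, -1.
The eigenvalues -5, -1 are distinct and real, so A is diagonalisable and x(t) = e^{At} x(0) = V diag(e^{λ_i t}) V^{-1} x(0), where the columns of V are the eigenvectors.
λ = -5: A - (-5)I = [[-12, 12], [-16, 16]]. Row 1 gives (-12)·v1 + 12·v2 = 0, so take v_1 = [-1, -1]^T.
λ = -1: A - (-1)I = [[-16, 12], [-16, 12]]. Row 1 gives (-16)·v1 + 12·v2 = 0, so take v_2 = [3, 4]^T.
V = [v_1 v_2] = [[-1, 3], [-1, 4]] has det V = -1, so V^{-1} = adj(V)/det V = [[-4, 3], [-1, 1]].
Modal coordinates z(0) = V^{-1} x(0): (-4)·3 + 3·2 = -6; (-1)·3 + 1·2 = -1; so z(0) = [-6, -1]^T.
x_1(t) = Σ_i (v_i)_1 · z_i(0) · e^{λ_i t} (row 1 of V times the modal terms).
x_1(0.4) = (-1)·(-6)·e^{-5·0.4} + 3·(-1)·e^{-1·0.4} = 6·0.135335 + (-3)·0.670320 = -1.1989.

-1.1989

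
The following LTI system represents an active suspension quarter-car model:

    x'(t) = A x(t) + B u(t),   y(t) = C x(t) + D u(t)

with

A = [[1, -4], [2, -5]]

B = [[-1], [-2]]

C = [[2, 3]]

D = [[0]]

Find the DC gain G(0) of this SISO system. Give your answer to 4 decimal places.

G(0) = C(-A)^{-1}B + D = -C A^{-1} B + D.
det A = 3, so A^{-1} = (1/3)·adj(A) = [[-5/3, 4/3], [-2/3, 1/3]]
A^{-1} B = [-1, 0]^T
C A^{-1} B = -2
G(0) = D - C A^{-1} B = 0 - (-2) = 2

2.0000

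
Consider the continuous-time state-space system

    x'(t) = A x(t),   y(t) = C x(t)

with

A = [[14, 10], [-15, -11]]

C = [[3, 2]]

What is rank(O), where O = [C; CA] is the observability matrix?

CA = [[12, 8]]
Observability matrix O = [C; CA] = [[3, 2], [12, 8]]
Every row of O is a scalar multiple of row 1 = [3, 2] (multipliers 1, 4), so the rows span a one-dimensional space.
O ≠ 0, hence rank(O) = 1.
rank(O) = 1 < n = 2, so the pair (A, C) is not completely observable.

1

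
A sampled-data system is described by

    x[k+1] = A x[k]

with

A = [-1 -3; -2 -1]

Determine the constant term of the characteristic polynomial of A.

-5

For a 2×2 matrix, det(zI - A) = z^2 - (tr A)z + det A.
tr A = -2, det A = -5.
So p(z) = z^2 + 2z - 5.
The constant term is -5.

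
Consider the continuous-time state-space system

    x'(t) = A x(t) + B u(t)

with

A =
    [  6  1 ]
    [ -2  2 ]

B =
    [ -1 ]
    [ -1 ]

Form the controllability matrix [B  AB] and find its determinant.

AB = [[-7], [0]]
Controllability matrix C = [B  AB] = [[-1, -7], [-1, 0]]
det(C) = (-1)·0 - (-7)·(-1) = 0 - 7 = -7
Since det(C) ≠ 0, rank(C) = 2 and the system is completely controllable.

-7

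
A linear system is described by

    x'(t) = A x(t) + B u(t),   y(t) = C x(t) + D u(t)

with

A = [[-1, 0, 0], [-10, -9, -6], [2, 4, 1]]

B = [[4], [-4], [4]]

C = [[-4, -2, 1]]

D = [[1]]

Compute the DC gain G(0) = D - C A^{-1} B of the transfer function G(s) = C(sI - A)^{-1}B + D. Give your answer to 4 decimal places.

G(0) = C(-A)^{-1}B + D = -C A^{-1} B + D.
det A = -15, so A^{-1} = (1/-15)·adj(A) = [[-1, 0, 0], [2/15, 1/15, 2/5], [22/15, -4/15, -3/5]]
A^{-1} B = [-4, 28/15, 68/15]^T
C A^{-1} B = 84/5
G(0) = D - C A^{-1} B = 1 - (84/5) = -79/5 ≈ -15.8000

-15.8000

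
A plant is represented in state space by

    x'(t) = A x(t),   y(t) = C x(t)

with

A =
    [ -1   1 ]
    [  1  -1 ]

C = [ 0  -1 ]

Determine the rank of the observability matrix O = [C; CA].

2

CA = [[-1, 1]]
Observability matrix O = [C; CA] = [[0, -1], [-1, 1]]
det(O) = 0·1 - (-1)·(-1) = 0 - 1 = -1 ≠ 0, so rank(O) = 2.
rank(O) = 2 = n, so the pair (A, C) is completely observable.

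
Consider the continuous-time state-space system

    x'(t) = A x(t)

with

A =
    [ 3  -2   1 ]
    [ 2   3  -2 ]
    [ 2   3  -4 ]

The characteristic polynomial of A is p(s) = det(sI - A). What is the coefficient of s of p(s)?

Expand det(sI - A) for the 3×3 matrix.
p(s) = s^3 - 2s^2 - 7s + 26.
(Check: constant term = det(-A) = (-1)^3 det A = 26; coefficient of s^2 = -tr A = -2.)
The coefficient of s is -7.

-7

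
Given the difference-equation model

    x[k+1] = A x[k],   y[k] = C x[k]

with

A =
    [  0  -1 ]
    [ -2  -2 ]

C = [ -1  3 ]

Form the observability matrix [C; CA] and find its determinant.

CA = [[-6, -5]]
Observability matrix O = [C; CA] = [[-1, 3], [-6, -5]]
det(O) = (-1)·(-5) - 3·(-6) = 5 - (-18) = 23
Since det(O) ≠ 0, rank(O) = 2 and the system is completely observable.

23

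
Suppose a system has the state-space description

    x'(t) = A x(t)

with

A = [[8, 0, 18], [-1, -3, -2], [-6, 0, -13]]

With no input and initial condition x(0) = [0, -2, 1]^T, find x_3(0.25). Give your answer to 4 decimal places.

-0.8649

det(sI - A) = s^3 - (tr A)s^2 + (M11 + M22 + M33)s - det A, where Mii is the 2×2 principal minor of A obtained by deleting row i and column i.
tr A = 8 + (-3) + (-13) = -8; M11 = (-3)·(-13) - (-2)·0 = 39 - 0 = 39; M22 = 8·(-13) - 18·(-6) = -104 - (-108) = 4; M33 = 8·(-3) - 0·(-1) = -24 - 0 = -24; sum of minors = 19.
det A = 8·((-3)·(-13) - (-2)·0) - 0·((-1)·(-13) - (-2)·(-6)) + 18·((-1)·0 - (-3)·(-6)) = 8·39 - 0·1 + 18·(-18) = -12.
So p(s) = det(sI - A) = s^3 + 8s^2 + 19s + 12.
Rational-root test: any integer root divides 12. Testing small divisors, s = -1 works: p(-1) = -1 + 8 + (-19) + 12 = 0, so (s + 1) is a factor.
Dividing, p(s) = (s + 1)(s^2 + 7s + 12).
Factor s^2 + 7s + 12: two numbers with sum -7 and product 12 are -3 and -4, so s^2 + 7s + 12 = (s + 3)(s + 4).
Hence p(s) = (s + 1) (s + 3) (s + 4), with roots -4, -3, -1.
The eigenvalues -4, -3, -1 are distinct and real, so A is diagonalisable and x(t) = e^{At} x(0) = V diag(e^{λ_i t}) V^{-1} x(0), where the columns of V are the eigenvectors.
λ = -4: A - (-4)I = [[12, 0, 18], [-1, 1, -2], [-6, 0, -9]]. v must be orthogonal to every row; (row 1) × (row 2) = [-18, 6, 12], so take v_1 = [-3, 1, 2]^T.
λ = -3: A - (-3)I = [[11, 0, 18], [-1, 0, -2], [-6, 0, -10]]. v must be orthogonal to every row; (row 1) × (row 2) = [0, 4, 0], so take v_2 = [0, 1, 0]^T.
λ = -1: A - (-1)I = [[9, 0, 18], [-1, -2, -2], [-6, 0, -12]]. v must be orthogonal to every row; (row 1) × (row 2) = [36, 0, -18], so take v_3 = [-2, 0, 1]^T.
V = [v_1 v_2 v_3] = [[-3, 0, -2], [1, 1, 0], [2, 0, 1]] has det V = 1, so V^{-1} = adj(V)/det V = [[1, 0, 2], [-1, 1, -2], [-2, 0, -3]].
Modal coordinates z(0) = V^{-1} x(0): 1·0 + 0·(-2) + 2·1 = 2; (-1)·0 + 1·(-2) + (-2)·1 = -4; (-2)·0 + 0·(-2) + (-3)·1 = -3; so z(0) = [2, -4, -3]^T.
x_3(t) = Σ_i (v_i)_3 · z_i(0) · e^{λ_i t} (row 3 of V times the modal terms).
x_3(0.25) = 2·2·e^{-4·0.25} + 0·(-4)·e^{-3·0.25} + 1·(-3)·e^{-1·0.25} = 4·0.367879 + 0·0.472367 + (-3)·0.778801 = -0.8649.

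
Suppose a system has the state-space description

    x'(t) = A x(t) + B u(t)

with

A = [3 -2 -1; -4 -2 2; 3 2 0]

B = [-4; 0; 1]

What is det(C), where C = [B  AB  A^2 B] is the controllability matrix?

1838

AB = [[-13], [18], [-12]]
A^2B = [[-63], [-8], [-3]]
Controllability matrix C = [B  AB  A^2B] = [[-4, -13, -63], [0, 18, -8], [1, -12, -3]]
Expanding along the first row, det(C) = (-4)·(18·(-3) - (-8)·(-12)) - (-13)·(0·(-3) - (-8)·1) + (-63)·(0·(-12) - 18·1) = (-4)·(-150) - (-13)·8 + (-63)·(-18) = 1838
Since det(C) ≠ 0, rank(C) = 3 and the system is completely controllable.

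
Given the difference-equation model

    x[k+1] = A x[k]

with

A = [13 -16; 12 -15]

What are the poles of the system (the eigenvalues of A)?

det(zI - A) = z^2 - (tr A)z + det A, with tr A = 13 + (-15) = -2 and det A = 13·(-15) - (-16)·12 = -195 - (-192) = -3.
So p(z) = det(zI - A) = z^2 + 2z - 3.
Factor z^2 + 2z - 3: two numbers with sum -2 and product -3 are 1 and -3, so z^2 + 2z - 3 = (z - 1)(z + 3).
Hence p(z) = (z - 1) (z + 3), with roots -3, 1.

-3, 1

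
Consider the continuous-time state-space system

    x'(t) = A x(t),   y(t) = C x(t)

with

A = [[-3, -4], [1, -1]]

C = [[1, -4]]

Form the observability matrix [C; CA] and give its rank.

CA = [[-7, 0]]
Observability matrix O = [C; CA] = [[1, -4], [-7, 0]]
det(O) = 1·0 - (-4)·(-7) = 0 - 28 = -28 ≠ 0, so rank(O) = 2.
rank(O) = 2 = n, so the pair (A, C) is completely observable.

2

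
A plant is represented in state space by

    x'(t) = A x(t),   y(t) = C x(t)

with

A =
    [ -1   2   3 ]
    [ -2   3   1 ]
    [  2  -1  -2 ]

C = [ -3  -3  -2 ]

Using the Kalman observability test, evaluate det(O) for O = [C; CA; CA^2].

1676

CA = [[5, -13, -8]]
CA^2 = [[5, -21, 18]]
Observability matrix O = [C; CA; CA^2] = [[-3, -3, -2], [5, -13, -8], [5, -21, 18]]
Expanding along the first row, det(O) = (-3)·((-13)·18 - (-8)·(-21)) - (-3)·(5·18 - (-8)·5) + (-2)·(5·(-21) - (-13)·5) = (-3)·(-402) - (-3)·130 + (-2)·(-40) = 1676
Since det(O) ≠ 0, rank(O) = 3 and the system is completely observable.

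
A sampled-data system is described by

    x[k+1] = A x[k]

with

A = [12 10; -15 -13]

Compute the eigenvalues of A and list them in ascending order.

det(zI - A) = z^2 - (tr A)z + det A, with tr A = 12 + (-13) = -1 and det A = 12·(-13) - 10·(-15) = -156 - (-150) = -6.
So p(z) = det(zI - A) = z^2 + z - 6.
Factor z^2 + z - 6: two numbers with sum -1 and product -6 are 2 and -3, so z^2 + z - 6 = (z - 2)(z + 3).
Hence p(z) = (z - 2) (z + 3), with roots -3, 2.

-3, 2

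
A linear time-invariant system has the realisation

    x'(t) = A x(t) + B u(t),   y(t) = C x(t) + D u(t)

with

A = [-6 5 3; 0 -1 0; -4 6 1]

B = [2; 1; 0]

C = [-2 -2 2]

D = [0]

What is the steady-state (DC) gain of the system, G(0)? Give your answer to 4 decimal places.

G(0) = C(-A)^{-1}B + D = -C A^{-1} B + D.
det A = -6, so A^{-1} = (1/-6)·adj(A) = [[1/6, -13/6, -1/2], [0, -1, 0], [2/3, -8/3, -1]]
A^{-1} B = [-11/6, -1, -4/3]^T
C A^{-1} B = 3
G(0) = D - C A^{-1} B = 0 - (3) = -3

-3.0000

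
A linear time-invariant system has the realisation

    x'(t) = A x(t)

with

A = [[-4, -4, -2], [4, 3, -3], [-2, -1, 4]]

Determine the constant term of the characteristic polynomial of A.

0

Expand det(sI - A) for the 3×3 matrix.
p(s) = s^3 - 3s^2 - 7s.
(Check: constant term = det(-A) = (-1)^3 det A = 0; coefficient of s^2 = -tr A = -3.)
The constant term is 0.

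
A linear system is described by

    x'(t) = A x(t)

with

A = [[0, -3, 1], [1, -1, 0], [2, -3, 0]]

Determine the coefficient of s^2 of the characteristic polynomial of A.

1

Expand det(sI - A) for the 3×3 matrix.
p(s) = s^3 + s^2 + s + 1.
(Check: constant term = det(-A) = (-1)^3 det A = 1; coefficient of s^2 = -tr A = 1.)
The coefficient of s^2 is 1.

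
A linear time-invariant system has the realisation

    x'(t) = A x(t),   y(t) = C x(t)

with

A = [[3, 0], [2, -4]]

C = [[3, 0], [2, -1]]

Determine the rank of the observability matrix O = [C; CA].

2

CA = [[9, 0], [4, 4]]
Observability matrix O = [C; CA] = [[3, 0], [2, -1], [9, 0], [4, 4]]
Take the 2×2 submatrix of O formed by rows 1, 2: [[3, 0], [2, -1]]. Its determinant is 3·(-1) - 0·2 = -3 - 0 = -3 ≠ 0.
So rank(O) ≥ 2; since O has 2 columns, rank(O) = 2.
rank(O) = 2 = n, so the pair (A, C) is completely observable.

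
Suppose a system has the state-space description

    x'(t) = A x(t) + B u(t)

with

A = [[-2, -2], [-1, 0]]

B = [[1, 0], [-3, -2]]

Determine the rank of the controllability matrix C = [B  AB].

2

AB = [[4, 4], [-1, 0]]
Controllability matrix C = [B  AB] = [[1, 0, 4, 4], [-3, -2, -1, 0]]
Take the 2×2 submatrix of C formed by columns 1, 2: [[1, 0], [-3, -2]]. Its determinant is 1·(-2) - 0·(-3) = -2 - 0 = -2 ≠ 0.
So rank(C) ≥ 2; since C has 2 rows, rank(C) = 2.
rank(C) = 2 = n, so the pair (A, B) is completely controllable.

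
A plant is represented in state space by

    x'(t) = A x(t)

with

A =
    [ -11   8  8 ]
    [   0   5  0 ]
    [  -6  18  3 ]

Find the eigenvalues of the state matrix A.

-5, -3, 5

det(sI - A) = s^3 - (tr A)s^2 + (M11 + M22 + M33)s - det A, where Mii is the 2×2 principal minor of A obtained by deleting row i and column i.
tr A = (-11) + 5 + 3 = -3; M11 = 5·3 - 0·18 = 15 - 0 = 15; M22 = (-11)·3 - 8·(-6) = -33 - (-48) = 15; M33 = (-11)·5 - 8·0 = -55 - 0 = -55; sum of minors = -25.
det A = (-11)·(5·3 - 0·18) - 8·(0·3 - 0·(-6)) + 8·(0·18 - 5·(-6)) = (-11)·15 - 8·0 + 8·30 = 75.
So p(s) = det(sI - A) = s^3 + 3s^2 - 25s - 75.
Rational-root test: any integer root divides -75. Testing small divisors, s = -3 works: p(-3) = -27 + 27 + 75 + (-75) = 0, so (s + 3) is a factor.
Dividing, p(s) = (s + 3)(s^2 - 25).
Factor s^2 - 25: two numbers with sum 0 and product -25 are 5 and -5, so s^2 - 25 = (s - 5)(s + 5).
Hence p(s) = (s - 5) (s + 3) (s + 5), with roots -5, -3, 5.
At least one eigenvalue has non-negative real part, so the system is not asymptotically stable.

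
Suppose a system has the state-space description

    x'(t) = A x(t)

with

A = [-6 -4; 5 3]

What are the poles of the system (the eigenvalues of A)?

det(sI - A) = s^2 - (tr A)s + det A, with tr A = (-6) + 3 = -3 and det A = (-6)·3 - (-4)·5 = -18 - (-20) = 2.
So p(s) = det(sI - A) = s^2 + 3s + 2.
Factor s^2 + 3s + 2: two numbers with sum -3 and product 2 are -1 and -2, so s^2 + 3s + 2 = (s + 1)(s + 2).
Hence p(s) = (s + 1) (s + 2), with roots -2, -1.
All eigenvalues have negative real part, so the system is asymptotically stable.

-2, -1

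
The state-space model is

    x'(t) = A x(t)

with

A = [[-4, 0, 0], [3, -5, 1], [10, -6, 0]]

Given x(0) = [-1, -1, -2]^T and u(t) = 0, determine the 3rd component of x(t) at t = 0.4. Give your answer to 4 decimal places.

det(sI - A) = s^3 - (tr A)s^2 + (M11 + M22 + M33)s - det A, where Mii is the 2×2 principal minor of A obtained by deleting row i and column i.
tr A = (-4) + (-5) + 0 = -9; M11 = (-5)·0 - 1·(-6) = 0 - (-6) = 6; M22 = (-4)·0 - 0·10 = 0 - 0 = 0; M33 = (-4)·(-5) - 0·3 = 20 - 0 = 20; sum of minors = 26.
det A = (-4)·((-5)·0 - 1·(-6)) - 0·(3·0 - 1·10) + 0·(3·(-6) - (-5)·10) = (-4)·6 - 0·(-10) + 0·32 = -24.
So p(s) = det(sI - A) = s^3 + 9s^2 + 26s + 24.
Rational-root test: any integer root divides 24. Testing small divisors, s = -2 works: p(-2) = -8 + 36 + (-52) + 24 = 0, so (s + 2) is a factor.
Dividing, p(s) = (s + 2)(s^2 + 7s + 12).
Factor s^2 + 7s + 12: two numbers with sum -7 and product 12 are -3 and -4, so s^2 + 7s + 12 = (s + 3)(s + 4).
Hence p(s) = (s + 2) (s + 3) (s + 4), with roots -4, -3, -2.
The eigenvalues -4, -3, -2 are distinct and real, so A is diagonalisable and x(t) = e^{At} x(0) = V diag(e^{λ_i t}) V^{-1} x(0), where the columns of V are the eigenvectors.
λ = -4: A - (-4)I = [[0, 0, 0], [3, -1, 1], [10, -6, 4]]. v must be orthogonal to every row; (row 2) × (row 3) = [2, -2, -8], so take v_1 = [1, -1, -4]^T.
λ = -3: A - (-3)I = [[-1, 0, 0], [3, -2, 1], [10, -6, 3]]. v must be orthogonal to every row; (row 1) × (row 2) = [0, 1, 2], so take v_2 = [0, -1, -2]^T.
λ = -2: A - (-2)I = [[-2, 0, 0], [3, -3, 1], [10, -6, 2]]. v must be orthogonal to every row; (row 1) × (row 2) = [0, 2, 6], so take v_3 = [0, 1, 3]^T.
V = [v_1 v_2 v_3] = [[1, 0, 0], [-1, -1, 1], [-4, -2, 3]] has det V = -1, so V^{-1} = adj(V)/det V = [[1, 0, 0], [1, -3, 1], [2, -2, 1]].
Modal coordinates z(0) = V^{-1} x(0): 1·(-1) + 0·(-1) + 0·(-2) = -1; 1·(-1) + (-3)·(-1) + 1·(-2) = 0; 2·(-1) + (-2)·(-1) + 1·(-2) = -2; so z(0) = [-1, 0, -2]^T.
x_3(t) = Σ_i (v_i)_3 · z_i(0) · e^{λ_i t} (row 3 of V times the modal terms).
x_3(0.4) = (-4)·(-1)·e^{-4·0.4} + (-2)·0·e^{-3·0.4} + 3·(-2)·e^{-2·0.4} = 4·0.201897 + 0·0.301194 + (-6)·0.449329 = -1.8884.

-1.8884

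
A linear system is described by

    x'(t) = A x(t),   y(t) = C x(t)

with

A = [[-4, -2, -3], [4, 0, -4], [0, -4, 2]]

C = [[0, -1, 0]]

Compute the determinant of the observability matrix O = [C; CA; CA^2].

-144

CA = [[-4, 0, 4]]
CA^2 = [[16, -8, 20]]
Observability matrix O = [C; CA; CA^2] = [[0, -1, 0], [-4, 0, 4], [16, -8, 20]]
Expanding along the first row, det(O) = 0·(0·20 - 4·(-8)) - (-1)·((-4)·20 - 4·16) + 0·((-4)·(-8) - 0·16) = 0·32 - (-1)·(-144) + 0·32 = -144
Since det(O) ≠ 0, rank(O) = 3 and the system is completely observable.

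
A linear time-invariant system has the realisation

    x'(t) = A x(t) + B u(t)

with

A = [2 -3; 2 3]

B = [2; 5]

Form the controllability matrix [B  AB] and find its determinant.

AB = [[-11], [19]]
Controllability matrix C = [B  AB] = [[2, -11], [5, 19]]
det(C) = 2·19 - (-11)·5 = 38 - (-55) = 93
Since det(C) ≠ 0, rank(C) = 2 and the system is completely controllable.

93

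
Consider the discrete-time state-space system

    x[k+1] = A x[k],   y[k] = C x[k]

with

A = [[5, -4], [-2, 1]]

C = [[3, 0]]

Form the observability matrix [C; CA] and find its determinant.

-36

CA = [[15, -12]]
Observability matrix O = [C; CA] = [[3, 0], [15, -12]]
det(O) = 3·(-12) - 0·15 = -36 - 0 = -36
Since det(O) ≠ 0, rank(O) = 2 and the system is completely observable.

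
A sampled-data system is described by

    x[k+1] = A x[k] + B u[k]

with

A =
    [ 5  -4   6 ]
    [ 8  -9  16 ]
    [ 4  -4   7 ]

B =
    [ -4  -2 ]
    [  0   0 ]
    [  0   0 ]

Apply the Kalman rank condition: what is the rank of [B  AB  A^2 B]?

2

AB = [[-20, -10], [-32, -16], [-16, -8]]
A^2B = [[-68, -34], [-128, -64], [-64, -32]]
Controllability matrix C = [B  AB  A^2B] = [[-4, -2, -20, -10, -68, -34], [0, 0, -32, -16, -128, -64], [0, 0, -16, -8, -64, -32]]
The rows r1, r2, r3 of C are linearly dependent: -r2 + 2·r3 = 0 (check each entry), so rank(C) ≤ 2.
The 2×2 minor from rows 1, 2, columns 1, 3 is (-4)·(-32) - (-20)·0 = 128 - 0 = 128 ≠ 0, so rank(C) = 2.
rank(C) = 2 < n = 3, so the pair (A, B) is not completely controllable.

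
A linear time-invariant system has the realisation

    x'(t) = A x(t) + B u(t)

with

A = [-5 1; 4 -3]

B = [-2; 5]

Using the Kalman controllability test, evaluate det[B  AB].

-29

AB = [[15], [-23]]
Controllability matrix C = [B  AB] = [[-2, 15], [5, -23]]
det(C) = (-2)·(-23) - 15·5 = 46 - 75 = -29
Since det(C) ≠ 0, rank(C) = 2 and the system is completely controllable.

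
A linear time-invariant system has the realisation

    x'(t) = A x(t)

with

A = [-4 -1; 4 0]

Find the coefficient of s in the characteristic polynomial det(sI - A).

4

For a 2×2 matrix, det(sI - A) = s^2 - (tr A)s + det A.
tr A = -4, det A = 4.
So p(s) = s^2 + 4s + 4.
The coefficient of s is 4.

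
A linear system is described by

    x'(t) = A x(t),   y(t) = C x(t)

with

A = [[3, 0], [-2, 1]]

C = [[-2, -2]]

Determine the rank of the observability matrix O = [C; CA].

1

CA = [[-2, -2]]
Observability matrix O = [C; CA] = [[-2, -2], [-2, -2]]
Every row of O is a scalar multiple of row 1 = [-2, -2] (multipliers 1, 1), so the rows span a one-dimensional space.
O ≠ 0, hence rank(O) = 1.
rank(O) = 1 < n = 2, so the pair (A, C) is not completely observable.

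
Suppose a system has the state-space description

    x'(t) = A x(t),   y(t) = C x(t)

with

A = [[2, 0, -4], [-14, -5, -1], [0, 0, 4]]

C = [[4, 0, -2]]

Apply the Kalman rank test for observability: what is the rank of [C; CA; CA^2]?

2

CA = [[8, 0, -24]]
CA^2 = [[16, 0, -128]]
Observability matrix O = [C; CA; CA^2] = [[4, 0, -2], [8, 0, -24], [16, 0, -128]]
Column 2 of O is identically zero, so rank(O) ≤ 2.
The 2×2 minor from rows 1, 2, columns 1, 3 is 4·(-24) - (-2)·8 = -96 - (-16) = -80 ≠ 0, so rank(O) = 2.
rank(O) = 2 < n = 3, so the pair (A, C) is not completely observable.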